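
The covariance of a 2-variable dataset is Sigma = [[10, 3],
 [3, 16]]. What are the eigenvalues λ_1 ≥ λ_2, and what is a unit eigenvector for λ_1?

Step 1 — characteristic polynomial of 2×2 Sigma:
  det(Sigma - λI) = λ² - trace · λ + det = 0.
  trace = 10 + 16 = 26, det = 10·16 - (3)² = 151.
Step 2 — discriminant:
  Δ = trace² - 4·det = 676 - 604 = 72.
Step 3 — eigenvalues:
  λ = (trace ± √Δ)/2 = (26 ± 8.4853)/2,
  λ_1 = 17.2426,  λ_2 = 8.7574.

Step 4 — unit eigenvector for λ_1: solve (Sigma - λ_1 I)v = 0. First row:
  (10 - 17.2426)·v_x + (3)·v_y = 0, i.e. (-7.2426)·v_x + (3)·v_y = 0,
  so v ∝ (b, λ_1 - a) = (3, 7.2426) = u.
  ||u|| = √((3)² + (7.2426)²) = √(61.4558) ≈ 7.8394,
  v_1 = u/||u|| ≈ (0.3827, 0.9239) (||v_1|| = 1).

λ_1 = 17.2426,  λ_2 = 8.7574;  v_1 ≈ (0.3827, 0.9239)


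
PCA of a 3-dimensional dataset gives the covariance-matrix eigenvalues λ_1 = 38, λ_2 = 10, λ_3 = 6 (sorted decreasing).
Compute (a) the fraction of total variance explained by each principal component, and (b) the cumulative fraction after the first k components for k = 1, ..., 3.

Step 1 — total variance = trace(Sigma) = Σ λ_i = 38 + 10 + 6 = 54.

Step 2 — fraction explained by component i = λ_i / Σ λ:
  PC1: 38/54 = 0.7037
  PC2: 10/54 = 0.1852
  PC3: 6/54 = 0.1111

Step 3 — cumulative fraction after k components = (λ_1 + ... + λ_k) / Σ λ:
  k = 1: 38/54 = 0.7037
  k = 2: (38 + 10)/54 = 48/54 = 0.8889
  k = 3: (38 + 10 + 6)/54 = 54/54 = 1

Summary (fraction, with percent):

explained: PC1 0.7037 (70.37%), PC2 0.1852 (18.52%), PC3 0.1111 (11.11%);  cumulative: 0.7037, 0.8889, 1


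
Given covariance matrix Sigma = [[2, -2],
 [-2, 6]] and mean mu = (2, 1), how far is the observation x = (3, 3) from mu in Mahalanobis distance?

Step 1 — centre the observation: (x - mu) = (1, 2).

Step 2 — invert Sigma. det(Sigma) = 2·6 - (-2)² = 8.
  Sigma^{-1} = (1/det) · [[d, -b], [-b, a]] = [[0.75, 0.25],
 [0.25, 0.25]].

Step 3 — form the quadratic (x - mu)^T · Sigma^{-1} · (x - mu):
  Sigma^{-1} · (x - mu) = (1.25, 0.75).
  (x - mu)^T · [Sigma^{-1} · (x - mu)] = (1)·(1.25) + (2)·(0.75) = 2.75.

Step 4 — take square root: d = √(2.75) ≈ 1.6583.

d(x, mu) = √(2.75) ≈ 1.6583


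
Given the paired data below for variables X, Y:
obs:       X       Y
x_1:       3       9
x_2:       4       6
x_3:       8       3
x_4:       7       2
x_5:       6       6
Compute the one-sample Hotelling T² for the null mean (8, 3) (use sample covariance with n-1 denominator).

Step 1 — sample mean vector:
  mean(X) = (3 + 4 + 8 + 7 + 6) / 5 = 28/5 = 5.6
  mean(Y) = (9 + 6 + 3 + 2 + 6) / 5 = 26/5 = 5.2
  x̄ = (5.6, 5.2),  deviation x̄ - mu_0 = (5.6, 5.2) - (8, 3) = (-2.4, 2.2).

Step 2 — sample covariance matrix, S[i,j] = (1/(n-1)) · Σ_k (x_{k,i} - mean_i) · (x_{k,j} - mean_j), divisor n-1 = 4:
  S[X,X] = ((-2.6)·(-2.6) + (-1.6)·(-1.6) + (2.4)·(2.4) + (1.4)·(1.4) + (0.4)·(0.4)) / 4 = 17.2/4 = 4.3
  S[X,Y] = ((-2.6)·(3.8) + (-1.6)·(0.8) + (2.4)·(-2.2) + (1.4)·(-3.2) + (0.4)·(0.8)) / 4 = -20.6/4 = -5.15
  S[Y,Y] = ((3.8)·(3.8) + (0.8)·(0.8) + (-2.2)·(-2.2) + (-3.2)·(-3.2) + (0.8)·(0.8)) / 4 = 30.8/4 = 7.7
  S = [[4.3, -5.15],
 [-5.15, 7.7]].

Step 3 — invert S. det(S) = 4.3·7.7 - (-5.15)² = 6.5875.
  S^{-1} = (1/det) · [[d, -b], [-b, a]] = [[1.1689, 0.7818],
 [0.7818, 0.6528]].

Step 4 — quadratic form (x̄ - mu_0)^T · S^{-1} · (x̄ - mu_0):
  S^{-1} · (x̄ - mu_0) = (-1.0854, -0.4402),
  (x̄ - mu_0)^T · [...] = (-2.4)·(-1.0854) + (2.2)·(-0.4402) = 1.6364.

Step 5 — scale by n: T² = 5 · 1.6364 = 8.1822.

T² ≈ 8.1822


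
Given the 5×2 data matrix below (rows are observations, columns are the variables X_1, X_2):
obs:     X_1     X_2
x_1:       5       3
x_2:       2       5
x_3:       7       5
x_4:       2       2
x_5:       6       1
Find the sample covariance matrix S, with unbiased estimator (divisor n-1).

Step 1 — column means:
  mean(X_1) = (5 + 2 + 7 + 2 + 6) / 5 = 22/5 = 4.4
  mean(X_2) = (3 + 5 + 5 + 2 + 1) / 5 = 16/5 = 3.2

Step 2 — sample covariance S[i,j] = (1/(n-1)) · Σ_k (x_{k,i} - mean_i) · (x_{k,j} - mean_j), with n-1 = 4.
  S[X_1,X_1] = ((0.6)·(0.6) + (-2.4)·(-2.4) + (2.6)·(2.6) + (-2.4)·(-2.4) + (1.6)·(1.6)) / 4 = 21.2/4 = 5.3
  S[X_1,X_2] = ((0.6)·(-0.2) + (-2.4)·(1.8) + (2.6)·(1.8) + (-2.4)·(-1.2) + (1.6)·(-2.2)) / 4 = -0.4/4 = -0.1
  S[X_2,X_2] = ((-0.2)·(-0.2) + (1.8)·(1.8) + (1.8)·(1.8) + (-1.2)·(-1.2) + (-2.2)·(-2.2)) / 4 = 12.8/4 = 3.2

S is symmetric (S[j,i] = S[i,j]). Assembling:

S = [[5.3, -0.1],
 [-0.1, 3.2]]


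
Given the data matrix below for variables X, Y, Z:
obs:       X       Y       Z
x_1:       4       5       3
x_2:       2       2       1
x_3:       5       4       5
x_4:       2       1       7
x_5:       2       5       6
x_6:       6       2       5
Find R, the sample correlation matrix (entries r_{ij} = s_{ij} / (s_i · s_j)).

Step 1 — column means:
  mean(X) = (4 + 2 + 5 + 2 + 2 + 6) / 6 = 21/6 = 3.5
  mean(Y) = (5 + 2 + 4 + 1 + 5 + 2) / 6 = 19/6 = 3.1667
  mean(Z) = (3 + 1 + 5 + 7 + 6 + 5) / 6 = 27/6 = 4.5

Step 2 — sample variances and covariances s[i,j] = (1/(n-1)) · Σ_k (x_{k,i} - mean_i) · (x_{k,j} - mean_j), with n-1 = 5:
  s[X,X] = ((0.5)·(0.5) + (-1.5)·(-1.5) + (1.5)·(1.5) + (-1.5)·(-1.5) + (-1.5)·(-1.5) + (2.5)·(2.5)) / 5 = 15.5/5 = 3.1
  s[X,Y] = ((0.5)·(1.8333) + (-1.5)·(-1.1667) + (1.5)·(0.8333) + (-1.5)·(-2.1667) + (-1.5)·(1.8333) + (2.5)·(-1.1667)) / 5 = 1.5/5 = 0.3
  s[X,Z] = ((0.5)·(-1.5) + (-1.5)·(-3.5) + (1.5)·(0.5) + (-1.5)·(2.5) + (-1.5)·(1.5) + (2.5)·(0.5)) / 5 = 0.5/5 = 0.1
  s[Y,Y] = ((1.8333)·(1.8333) + (-1.1667)·(-1.1667) + (0.8333)·(0.8333) + (-2.1667)·(-2.1667) + (1.8333)·(1.8333) + (-1.1667)·(-1.1667)) / 5 = 14.8333/5 = 2.9667
  s[Y,Z] = ((1.8333)·(-1.5) + (-1.1667)·(-3.5) + (0.8333)·(0.5) + (-2.1667)·(2.5) + (1.8333)·(1.5) + (-1.1667)·(0.5)) / 5 = -1.5/5 = -0.3
  s[Z,Z] = ((-1.5)·(-1.5) + (-3.5)·(-3.5) + (0.5)·(0.5) + (2.5)·(2.5) + (1.5)·(1.5) + (0.5)·(0.5)) / 5 = 23.5/5 = 4.7
  Sample standard deviations s_i = √(s[i,i]):
  s(X) = √(3.1) = 1.7607
  s(Y) = √(2.9667) = 1.7224
  s(Z) = √(4.7) = 2.1679

Step 3 — r_{ij} = s_{ij} / (s_i · s_j):
  r[X,X] = 1 (diagonal).
  r[X,Y] = 0.3 / (1.7607 · 1.7224) = 0.3 / 3.0326 = 0.0989
  r[X,Z] = 0.1 / (1.7607 · 2.1679) = 0.1 / 3.8171 = 0.0262
  r[Y,Y] = 1 (diagonal).
  r[Y,Z] = -0.3 / (1.7224 · 2.1679) = -0.3 / 3.7341 = -0.0803
  r[Z,Z] = 1 (diagonal).

R is symmetric with unit diagonal. Assembling:

R = [[1, 0.0989, 0.0262],
 [0.0989, 1, -0.0803],
 [0.0262, -0.0803, 1]]


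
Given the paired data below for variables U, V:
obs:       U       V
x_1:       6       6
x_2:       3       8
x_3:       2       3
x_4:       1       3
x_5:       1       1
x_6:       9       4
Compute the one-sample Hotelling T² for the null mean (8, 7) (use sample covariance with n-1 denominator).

Step 1 — sample mean vector:
  mean(U) = (6 + 3 + 2 + 1 + 1 + 9) / 6 = 22/6 = 3.6667
  mean(V) = (6 + 8 + 3 + 3 + 1 + 4) / 6 = 25/6 = 4.1667
  x̄ = (3.6667, 4.1667),  deviation x̄ - mu_0 = (3.6667, 4.1667) - (8, 7) = (-4.3333, -2.8333).

Step 2 — sample covariance matrix, S[i,j] = (1/(n-1)) · Σ_k (x_{k,i} - mean_i) · (x_{k,j} - mean_j), divisor n-1 = 5:
  S[U,U] = ((2.3333)·(2.3333) + (-0.6667)·(-0.6667) + (-1.6667)·(-1.6667) + (-2.6667)·(-2.6667) + (-2.6667)·(-2.6667) + (5.3333)·(5.3333)) / 5 = 51.3333/5 = 10.2667
  S[U,V] = ((2.3333)·(1.8333) + (-0.6667)·(3.8333) + (-1.6667)·(-1.1667) + (-2.6667)·(-1.1667) + (-2.6667)·(-3.1667) + (5.3333)·(-0.1667)) / 5 = 14.3333/5 = 2.8667
  S[V,V] = ((1.8333)·(1.8333) + (3.8333)·(3.8333) + (-1.1667)·(-1.1667) + (-1.1667)·(-1.1667) + (-3.1667)·(-3.1667) + (-0.1667)·(-0.1667)) / 5 = 30.8333/5 = 6.1667
  S = [[10.2667, 2.8667],
 [2.8667, 6.1667]].

Step 3 — invert S. det(S) = 10.2667·6.1667 - (2.8667)² = 55.0933.
  S^{-1} = (1/det) · [[d, -b], [-b, a]] = [[0.1119, -0.052],
 [-0.052, 0.1864]].

Step 4 — quadratic form (x̄ - mu_0)^T · S^{-1} · (x̄ - mu_0):
  S^{-1} · (x̄ - mu_0) = (-0.3376, -0.3025),
  (x̄ - mu_0)^T · [...] = (-4.3333)·(-0.3376) + (-2.8333)·(-0.3025) = 2.3201.

Step 5 — scale by n: T² = 6 · 2.3201 = 13.9206.

T² ≈ 13.9206


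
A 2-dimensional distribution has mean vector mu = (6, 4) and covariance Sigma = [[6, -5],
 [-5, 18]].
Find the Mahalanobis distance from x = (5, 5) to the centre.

Step 1 — centre the observation: (x - mu) = (-1, 1).

Step 2 — invert Sigma. det(Sigma) = 6·18 - (-5)² = 83.
  Sigma^{-1} = (1/det) · [[d, -b], [-b, a]] = [[0.2169, 0.0602],
 [0.0602, 0.0723]].

Step 3 — form the quadratic (x - mu)^T · Sigma^{-1} · (x - mu):
  Sigma^{-1} · (x - mu) = (-0.1566, 0.012).
  (x - mu)^T · [Sigma^{-1} · (x - mu)] = (-1)·(-0.1566) + (1)·(0.012) = 0.1687.

Step 4 — take square root: d = √(0.1687) ≈ 0.4107.

d(x, mu) = √(0.1687) ≈ 0.4107


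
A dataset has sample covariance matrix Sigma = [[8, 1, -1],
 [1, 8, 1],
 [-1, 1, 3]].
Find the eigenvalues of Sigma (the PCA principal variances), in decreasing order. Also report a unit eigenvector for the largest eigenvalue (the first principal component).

Step 1 — characteristic polynomial p(λ) = det(λI - Sigma) = λ³ - tr·λ² + c_1·λ - det, where tr = trace, c_1 = sum of the principal 2×2 minors, det = det(Sigma):
  tr = 8 + 8 + 3 = 19,
  c_1 = (8·8 - (1)²) + (8·3 - (-1)²) + (8·3 - (1)²) = 63 + 23 + 23 = 109,
  det = 8·(8·3 - (1)²) - (1)·((1)·3 - (1)·(-1)) + (-1)·((1)·(1) - 8·(-1)) = 8·(23) - (1)·(4) + (-1)·(9) = 171.
  So p(λ) = λ³ - 19λ² + 109λ - 171.
Step 2 — look for an integer root (rational root theorem: any rational root is an integer divisor of 171). Testing λ = 9:
  p(9) = 729 - 1539 + 981 - 171 = 0  ✓
  Dividing out (λ - 9): p(λ) = (λ - 9)(λ² - 10λ + 19).
Step 3 — remaining eigenvalues from the quadratic λ² - 10λ + 19 = 0:
  Δ = 10² - 4·19 = 100 - 76 = 24,  λ = (10 ± √24)/2 = (10 ± 4.899)/2 ≈ 7.4495 or 2.5505.
  Sorted: λ_1 = 9,  λ_2 = 7.4495,  λ_3 = 2.5505  (check: sum = 19 = tr ✓).

Step 4 — unit eigenvector for λ_1 = 9: v spans the null space of (Sigma - λ_1 I), whose rows are
  r_1 = (-1, 1, -1),  r_2 = (1, -1, 1),  r_3 = (-1, 1, -6).
  v is orthogonal to every row, so take v ∝ r_1 × r_3 = ((1)·(-6) - (-1)·(1), (-1)·(-1) - (-1)·(-6), (-1)·(1) - (1)·(-1)) = (-5, -5, 0).
  Rescale (divide by 5; multiply by -1 so the first nonzero entry is positive): u = (1, 1, 0).
  ||u|| = √((1)² + (1)² + (0)²) = √(2) ≈ 1.4142,  v_1 = u/||u|| ≈ (0.7071, 0.7071, 0) (||v_1|| = 1).

λ_1 = 9,  λ_2 = 7.4495,  λ_3 = 2.5505;  v_1 ≈ (0.7071, 0.7071, 0)


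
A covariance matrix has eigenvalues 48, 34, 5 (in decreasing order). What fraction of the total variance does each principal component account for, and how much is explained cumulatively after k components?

Step 1 — total variance = trace(Sigma) = Σ λ_i = 48 + 34 + 5 = 87.

Step 2 — fraction explained by component i = λ_i / Σ λ:
  PC1: 48/87 = 0.5517
  PC2: 34/87 = 0.3908
  PC3: 5/87 = 0.0575

Step 3 — cumulative fraction after k components = (λ_1 + ... + λ_k) / Σ λ:
  k = 1: 48/87 = 0.5517
  k = 2: (48 + 34)/87 = 82/87 = 0.9425
  k = 3: (48 + 34 + 5)/87 = 87/87 = 1

Summary (fraction, with percent):

explained: PC1 0.5517 (55.17%), PC2 0.3908 (39.08%), PC3 0.0575 (5.75%);  cumulative: 0.5517, 0.9425, 1


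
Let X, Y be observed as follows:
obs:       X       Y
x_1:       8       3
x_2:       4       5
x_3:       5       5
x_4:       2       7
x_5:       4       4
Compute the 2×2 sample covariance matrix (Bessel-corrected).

Step 1 — column means:
  mean(X) = (8 + 4 + 5 + 2 + 4) / 5 = 23/5 = 4.6
  mean(Y) = (3 + 5 + 5 + 7 + 4) / 5 = 24/5 = 4.8

Step 2 — sample covariance S[i,j] = (1/(n-1)) · Σ_k (x_{k,i} - mean_i) · (x_{k,j} - mean_j), with n-1 = 4.
  S[X,X] = ((3.4)·(3.4) + (-0.6)·(-0.6) + (0.4)·(0.4) + (-2.6)·(-2.6) + (-0.6)·(-0.6)) / 4 = 19.2/4 = 4.8
  S[X,Y] = ((3.4)·(-1.8) + (-0.6)·(0.2) + (0.4)·(0.2) + (-2.6)·(2.2) + (-0.6)·(-0.8)) / 4 = -11.4/4 = -2.85
  S[Y,Y] = ((-1.8)·(-1.8) + (0.2)·(0.2) + (0.2)·(0.2) + (2.2)·(2.2) + (-0.8)·(-0.8)) / 4 = 8.8/4 = 2.2

S is symmetric (S[j,i] = S[i,j]). Assembling:

S = [[4.8, -2.85],
 [-2.85, 2.2]]


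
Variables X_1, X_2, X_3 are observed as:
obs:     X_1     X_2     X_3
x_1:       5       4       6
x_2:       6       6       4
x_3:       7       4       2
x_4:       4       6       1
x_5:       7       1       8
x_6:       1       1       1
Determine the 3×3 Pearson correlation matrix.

Step 1 — column means:
  mean(X_1) = (5 + 6 + 7 + 4 + 7 + 1) / 6 = 30/6 = 5
  mean(X_2) = (4 + 6 + 4 + 6 + 1 + 1) / 6 = 22/6 = 3.6667
  mean(X_3) = (6 + 4 + 2 + 1 + 8 + 1) / 6 = 22/6 = 3.6667

Step 2 — sample variances and covariances s[i,j] = (1/(n-1)) · Σ_k (x_{k,i} - mean_i) · (x_{k,j} - mean_j), with n-1 = 5:
  s[X_1,X_1] = ((0)·(0) + (1)·(1) + (2)·(2) + (-1)·(-1) + (2)·(2) + (-4)·(-4)) / 5 = 26/5 = 5.2
  s[X_1,X_2] = ((0)·(0.3333) + (1)·(2.3333) + (2)·(0.3333) + (-1)·(2.3333) + (2)·(-2.6667) + (-4)·(-2.6667)) / 5 = 6/5 = 1.2
  s[X_1,X_3] = ((0)·(2.3333) + (1)·(0.3333) + (2)·(-1.6667) + (-1)·(-2.6667) + (2)·(4.3333) + (-4)·(-2.6667)) / 5 = 19/5 = 3.8
  s[X_2,X_2] = ((0.3333)·(0.3333) + (2.3333)·(2.3333) + (0.3333)·(0.3333) + (2.3333)·(2.3333) + (-2.6667)·(-2.6667) + (-2.6667)·(-2.6667)) / 5 = 25.3333/5 = 5.0667
  s[X_2,X_3] = ((0.3333)·(2.3333) + (2.3333)·(0.3333) + (0.3333)·(-1.6667) + (2.3333)·(-2.6667) + (-2.6667)·(4.3333) + (-2.6667)·(-2.6667)) / 5 = -9.6667/5 = -1.9333
  s[X_3,X_3] = ((2.3333)·(2.3333) + (0.3333)·(0.3333) + (-1.6667)·(-1.6667) + (-2.6667)·(-2.6667) + (4.3333)·(4.3333) + (-2.6667)·(-2.6667)) / 5 = 41.3333/5 = 8.2667
  Sample standard deviations s_i = √(s[i,i]):
  s(X_1) = √(5.2) = 2.2804
  s(X_2) = √(5.0667) = 2.2509
  s(X_3) = √(8.2667) = 2.8752

Step 3 — r_{ij} = s_{ij} / (s_i · s_j):
  r[X_1,X_1] = 1 (diagonal).
  r[X_1,X_2] = 1.2 / (2.2804 · 2.2509) = 1.2 / 5.1329 = 0.2338
  r[X_1,X_3] = 3.8 / (2.2804 · 2.8752) = 3.8 / 6.5564 = 0.5796
  r[X_2,X_2] = 1 (diagonal).
  r[X_2,X_3] = -1.9333 / (2.2509 · 2.8752) = -1.9333 / 6.4718 = -0.2987
  r[X_3,X_3] = 1 (diagonal).

R is symmetric with unit diagonal. Assembling:

R = [[1, 0.2338, 0.5796],
 [0.2338, 1, -0.2987],
 [0.5796, -0.2987, 1]]


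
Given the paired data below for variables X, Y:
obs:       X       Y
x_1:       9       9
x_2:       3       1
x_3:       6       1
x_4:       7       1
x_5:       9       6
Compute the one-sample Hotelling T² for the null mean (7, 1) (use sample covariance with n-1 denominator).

Step 1 — sample mean vector:
  mean(X) = (9 + 3 + 6 + 7 + 9) / 5 = 34/5 = 6.8
  mean(Y) = (9 + 1 + 1 + 1 + 6) / 5 = 18/5 = 3.6
  x̄ = (6.8, 3.6),  deviation x̄ - mu_0 = (6.8, 3.6) - (7, 1) = (-0.2, 2.6).

Step 2 — sample covariance matrix, S[i,j] = (1/(n-1)) · Σ_k (x_{k,i} - mean_i) · (x_{k,j} - mean_j), divisor n-1 = 4:
  S[X,X] = ((2.2)·(2.2) + (-3.8)·(-3.8) + (-0.8)·(-0.8) + (0.2)·(0.2) + (2.2)·(2.2)) / 4 = 24.8/4 = 6.2
  S[X,Y] = ((2.2)·(5.4) + (-3.8)·(-2.6) + (-0.8)·(-2.6) + (0.2)·(-2.6) + (2.2)·(2.4)) / 4 = 28.6/4 = 7.15
  S[Y,Y] = ((5.4)·(5.4) + (-2.6)·(-2.6) + (-2.6)·(-2.6) + (-2.6)·(-2.6) + (2.4)·(2.4)) / 4 = 55.2/4 = 13.8
  S = [[6.2, 7.15],
 [7.15, 13.8]].

Step 3 — invert S. det(S) = 6.2·13.8 - (7.15)² = 34.4375.
  S^{-1} = (1/det) · [[d, -b], [-b, a]] = [[0.4007, -0.2076],
 [-0.2076, 0.18]].

Step 4 — quadratic form (x̄ - mu_0)^T · S^{-1} · (x̄ - mu_0):
  S^{-1} · (x̄ - mu_0) = (-0.62, 0.5096),
  (x̄ - mu_0)^T · [...] = (-0.2)·(-0.62) + (2.6)·(0.5096) = 1.449.

Step 5 — scale by n: T² = 5 · 1.449 = 7.245.

T² ≈ 7.245


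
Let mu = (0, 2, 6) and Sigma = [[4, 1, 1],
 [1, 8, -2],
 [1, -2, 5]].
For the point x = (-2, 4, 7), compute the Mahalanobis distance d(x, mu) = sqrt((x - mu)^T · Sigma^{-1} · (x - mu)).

Step 1 — centre the observation: (x - mu) = (-2, 2, 1).

Step 2 — invert Sigma (cofactor / det for 3×3, or solve directly):
  Sigma^{-1} = [[0.2835, -0.0551, -0.0787],
 [-0.0551, 0.1496, 0.0709],
 [-0.0787, 0.0709, 0.2441]].

Step 3 — form the quadratic (x - mu)^T · Sigma^{-1} · (x - mu):
  Sigma^{-1} · (x - mu) = (-0.7559, 0.4803, 0.5433).
  (x - mu)^T · [Sigma^{-1} · (x - mu)] = (-2)·(-0.7559) + (2)·(0.4803) + (1)·(0.5433) = 3.0157.

Step 4 — take square root: d = √(3.0157) ≈ 1.7366.

d(x, mu) = √(3.0157) ≈ 1.7366


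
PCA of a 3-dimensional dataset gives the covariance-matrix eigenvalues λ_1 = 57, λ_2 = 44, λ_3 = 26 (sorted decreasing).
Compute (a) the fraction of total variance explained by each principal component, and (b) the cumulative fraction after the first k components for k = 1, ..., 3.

Step 1 — total variance = trace(Sigma) = Σ λ_i = 57 + 44 + 26 = 127.

Step 2 — fraction explained by component i = λ_i / Σ λ:
  PC1: 57/127 = 0.4488
  PC2: 44/127 = 0.3465
  PC3: 26/127 = 0.2047

Step 3 — cumulative fraction after k components = (λ_1 + ... + λ_k) / Σ λ:
  k = 1: 57/127 = 0.4488
  k = 2: (57 + 44)/127 = 101/127 = 0.7953
  k = 3: (57 + 44 + 26)/127 = 127/127 = 1

Summary (fraction, with percent):

explained: PC1 0.4488 (44.88%), PC2 0.3465 (34.65%), PC3 0.2047 (20.47%);  cumulative: 0.4488, 0.7953, 1


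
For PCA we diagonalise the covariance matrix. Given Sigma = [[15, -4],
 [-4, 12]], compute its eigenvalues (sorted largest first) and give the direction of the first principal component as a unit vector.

Step 1 — characteristic polynomial of 2×2 Sigma:
  det(Sigma - λI) = λ² - trace · λ + det = 0.
  trace = 15 + 12 = 27, det = 15·12 - (-4)² = 164.
Step 2 — discriminant:
  Δ = trace² - 4·det = 729 - 656 = 73.
Step 3 — eigenvalues:
  λ = (trace ± √Δ)/2 = (27 ± 8.544)/2,
  λ_1 = 17.772,  λ_2 = 9.228.

Step 4 — unit eigenvector for λ_1: solve (Sigma - λ_1 I)v = 0. First row:
  (15 - 17.772)·v_x + (-4)·v_y = 0, i.e. (-2.772)·v_x + (-4)·v_y = 0,
  so v ∝ (b, λ_1 - a) = (-4, 2.772); multiply by -1 so the first entry is positive: u = (4, -2.772).
  ||u|| = √((4)² + (-2.772)²) = √(23.684) ≈ 4.8666,
  v_1 = u/||u|| ≈ (0.8219, -0.5696) (||v_1|| = 1).

λ_1 = 17.772,  λ_2 = 9.228;  v_1 ≈ (0.8219, -0.5696)


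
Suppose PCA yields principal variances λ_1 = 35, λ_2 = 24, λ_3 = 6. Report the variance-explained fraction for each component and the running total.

Step 1 — total variance = trace(Sigma) = Σ λ_i = 35 + 24 + 6 = 65.

Step 2 — fraction explained by component i = λ_i / Σ λ:
  PC1: 35/65 = 0.5385
  PC2: 24/65 = 0.3692
  PC3: 6/65 = 0.0923

Step 3 — cumulative fraction after k components = (λ_1 + ... + λ_k) / Σ λ:
  k = 1: 35/65 = 0.5385
  k = 2: (35 + 24)/65 = 59/65 = 0.9077
  k = 3: (35 + 24 + 6)/65 = 65/65 = 1

Summary (fraction, with percent):

explained: PC1 0.5385 (53.85%), PC2 0.3692 (36.92%), PC3 0.0923 (9.23%);  cumulative: 0.5385, 0.9077, 1


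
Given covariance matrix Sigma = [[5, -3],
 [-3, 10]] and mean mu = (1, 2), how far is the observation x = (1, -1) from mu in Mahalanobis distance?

Step 1 — centre the observation: (x - mu) = (0, -3).

Step 2 — invert Sigma. det(Sigma) = 5·10 - (-3)² = 41.
  Sigma^{-1} = (1/det) · [[d, -b], [-b, a]] = [[0.2439, 0.0732],
 [0.0732, 0.122]].

Step 3 — form the quadratic (x - mu)^T · Sigma^{-1} · (x - mu):
  Sigma^{-1} · (x - mu) = (-0.2195, -0.3659).
  (x - mu)^T · [Sigma^{-1} · (x - mu)] = (0)·(-0.2195) + (-3)·(-0.3659) = 1.0976.

Step 4 — take square root: d = √(1.0976) ≈ 1.0476.

d(x, mu) = √(1.0976) ≈ 1.0476


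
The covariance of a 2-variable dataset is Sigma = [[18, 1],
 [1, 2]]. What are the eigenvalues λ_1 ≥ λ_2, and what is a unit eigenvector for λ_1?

Step 1 — characteristic polynomial of 2×2 Sigma:
  det(Sigma - λI) = λ² - trace · λ + det = 0.
  trace = 18 + 2 = 20, det = 18·2 - (1)² = 35.
Step 2 — discriminant:
  Δ = trace² - 4·det = 400 - 140 = 260.
Step 3 — eigenvalues:
  λ = (trace ± √Δ)/2 = (20 ± 16.1245)/2,
  λ_1 = 18.0623,  λ_2 = 1.9377.

Step 4 — unit eigenvector for λ_1: solve (Sigma - λ_1 I)v = 0. First row:
  (18 - 18.0623)·v_x + (1)·v_y = 0, i.e. (-0.0623)·v_x + (1)·v_y = 0,
  so v ∝ (b, λ_1 - a) = (1, 0.0623) = u.
  ||u|| = √((1)² + (0.0623)²) = √(1.0039) ≈ 1.0019,
  v_1 = u/||u|| ≈ (0.9981, 0.0621) (||v_1|| = 1).

λ_1 = 18.0623,  λ_2 = 1.9377;  v_1 ≈ (0.9981, 0.0621)


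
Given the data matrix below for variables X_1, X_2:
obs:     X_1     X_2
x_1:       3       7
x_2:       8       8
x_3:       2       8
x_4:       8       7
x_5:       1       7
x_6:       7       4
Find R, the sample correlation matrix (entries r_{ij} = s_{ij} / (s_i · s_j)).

Step 1 — column means:
  mean(X_1) = (3 + 8 + 2 + 8 + 1 + 7) / 6 = 29/6 = 4.8333
  mean(X_2) = (7 + 8 + 8 + 7 + 7 + 4) / 6 = 41/6 = 6.8333

Step 2 — sample variances and covariances s[i,j] = (1/(n-1)) · Σ_k (x_{k,i} - mean_i) · (x_{k,j} - mean_j), with n-1 = 5:
  s[X_1,X_1] = ((-1.8333)·(-1.8333) + (3.1667)·(3.1667) + (-2.8333)·(-2.8333) + (3.1667)·(3.1667) + (-3.8333)·(-3.8333) + (2.1667)·(2.1667)) / 5 = 50.8333/5 = 10.1667
  s[X_1,X_2] = ((-1.8333)·(0.1667) + (3.1667)·(1.1667) + (-2.8333)·(1.1667) + (3.1667)·(0.1667) + (-3.8333)·(0.1667) + (2.1667)·(-2.8333)) / 5 = -6.1667/5 = -1.2333
  s[X_2,X_2] = ((0.1667)·(0.1667) + (1.1667)·(1.1667) + (1.1667)·(1.1667) + (0.1667)·(0.1667) + (0.1667)·(0.1667) + (-2.8333)·(-2.8333)) / 5 = 10.8333/5 = 2.1667
  Sample standard deviations s_i = √(s[i,i]):
  s(X_1) = √(10.1667) = 3.1885
  s(X_2) = √(2.1667) = 1.472

Step 3 — r_{ij} = s_{ij} / (s_i · s_j):
  r[X_1,X_1] = 1 (diagonal).
  r[X_1,X_2] = -1.2333 / (3.1885 · 1.472) = -1.2333 / 4.6934 = -0.2628
  r[X_2,X_2] = 1 (diagonal).

R is symmetric with unit diagonal. Assembling:

R = [[1, -0.2628],
 [-0.2628, 1]]


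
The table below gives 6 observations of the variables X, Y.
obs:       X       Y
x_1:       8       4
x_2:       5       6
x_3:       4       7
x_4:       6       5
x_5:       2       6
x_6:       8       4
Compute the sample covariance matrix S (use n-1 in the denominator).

Step 1 — column means:
  mean(X) = (8 + 5 + 4 + 6 + 2 + 8) / 6 = 33/6 = 5.5
  mean(Y) = (4 + 6 + 7 + 5 + 6 + 4) / 6 = 32/6 = 5.3333

Step 2 — sample covariance S[i,j] = (1/(n-1)) · Σ_k (x_{k,i} - mean_i) · (x_{k,j} - mean_j), with n-1 = 5.
  S[X,X] = ((2.5)·(2.5) + (-0.5)·(-0.5) + (-1.5)·(-1.5) + (0.5)·(0.5) + (-3.5)·(-3.5) + (2.5)·(2.5)) / 5 = 27.5/5 = 5.5
  S[X,Y] = ((2.5)·(-1.3333) + (-0.5)·(0.6667) + (-1.5)·(1.6667) + (0.5)·(-0.3333) + (-3.5)·(0.6667) + (2.5)·(-1.3333)) / 5 = -12/5 = -2.4
  S[Y,Y] = ((-1.3333)·(-1.3333) + (0.6667)·(0.6667) + (1.6667)·(1.6667) + (-0.3333)·(-0.3333) + (0.6667)·(0.6667) + (-1.3333)·(-1.3333)) / 5 = 7.3333/5 = 1.4667

S is symmetric (S[j,i] = S[i,j]). Assembling:

S = [[5.5, -2.4],
 [-2.4, 1.4667]]


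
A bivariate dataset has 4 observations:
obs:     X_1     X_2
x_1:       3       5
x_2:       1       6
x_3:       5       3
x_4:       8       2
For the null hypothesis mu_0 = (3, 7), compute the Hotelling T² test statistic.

Step 1 — sample mean vector:
  mean(X_1) = (3 + 1 + 5 + 8) / 4 = 17/4 = 4.25
  mean(X_2) = (5 + 6 + 3 + 2) / 4 = 16/4 = 4
  x̄ = (4.25, 4),  deviation x̄ - mu_0 = (4.25, 4) - (3, 7) = (1.25, -3).

Step 2 — sample covariance matrix, S[i,j] = (1/(n-1)) · Σ_k (x_{k,i} - mean_i) · (x_{k,j} - mean_j), divisor n-1 = 3:
  S[X_1,X_1] = ((-1.25)·(-1.25) + (-3.25)·(-3.25) + (0.75)·(0.75) + (3.75)·(3.75)) / 3 = 26.75/3 = 8.9167
  S[X_1,X_2] = ((-1.25)·(1) + (-3.25)·(2) + (0.75)·(-1) + (3.75)·(-2)) / 3 = -16/3 = -5.3333
  S[X_2,X_2] = ((1)·(1) + (2)·(2) + (-1)·(-1) + (-2)·(-2)) / 3 = 10/3 = 3.3333
  S = [[8.9167, -5.3333],
 [-5.3333, 3.3333]].

Step 3 — invert S. det(S) = 8.9167·3.3333 - (-5.3333)² = 1.2778.
  S^{-1} = (1/det) · [[d, -b], [-b, a]] = [[2.6087, 4.1739],
 [4.1739, 6.9783]].

Step 4 — quadratic form (x̄ - mu_0)^T · S^{-1} · (x̄ - mu_0):
  S^{-1} · (x̄ - mu_0) = (-9.2609, -15.7174),
  (x̄ - mu_0)^T · [...] = (1.25)·(-9.2609) + (-3)·(-15.7174) = 35.5761.

Step 5 — scale by n: T² = 4 · 35.5761 = 142.3043.

T² ≈ 142.3043


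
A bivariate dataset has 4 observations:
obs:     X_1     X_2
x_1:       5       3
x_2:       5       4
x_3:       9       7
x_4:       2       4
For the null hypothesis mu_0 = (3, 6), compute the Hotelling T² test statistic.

Step 1 — sample mean vector:
  mean(X_1) = (5 + 5 + 9 + 2) / 4 = 21/4 = 5.25
  mean(X_2) = (3 + 4 + 7 + 4) / 4 = 18/4 = 4.5
  x̄ = (5.25, 4.5),  deviation x̄ - mu_0 = (5.25, 4.5) - (3, 6) = (2.25, -1.5).

Step 2 — sample covariance matrix, S[i,j] = (1/(n-1)) · Σ_k (x_{k,i} - mean_i) · (x_{k,j} - mean_j), divisor n-1 = 3:
  S[X_1,X_1] = ((-0.25)·(-0.25) + (-0.25)·(-0.25) + (3.75)·(3.75) + (-3.25)·(-3.25)) / 3 = 24.75/3 = 8.25
  S[X_1,X_2] = ((-0.25)·(-1.5) + (-0.25)·(-0.5) + (3.75)·(2.5) + (-3.25)·(-0.5)) / 3 = 11.5/3 = 3.8333
  S[X_2,X_2] = ((-1.5)·(-1.5) + (-0.5)·(-0.5) + (2.5)·(2.5) + (-0.5)·(-0.5)) / 3 = 9/3 = 3
  S = [[8.25, 3.8333],
 [3.8333, 3]].

Step 3 — invert S. det(S) = 8.25·3 - (3.8333)² = 10.0556.
  S^{-1} = (1/det) · [[d, -b], [-b, a]] = [[0.2983, -0.3812],
 [-0.3812, 0.8204]].

Step 4 — quadratic form (x̄ - mu_0)^T · S^{-1} · (x̄ - mu_0):
  S^{-1} · (x̄ - mu_0) = (1.2431, -2.0884),
  (x̄ - mu_0)^T · [...] = (2.25)·(1.2431) + (-1.5)·(-2.0884) = 5.9296.

Step 5 — scale by n: T² = 4 · 5.9296 = 23.7182.

T² ≈ 23.7182


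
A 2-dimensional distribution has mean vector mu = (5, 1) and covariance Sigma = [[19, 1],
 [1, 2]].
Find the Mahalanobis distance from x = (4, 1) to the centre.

Step 1 — centre the observation: (x - mu) = (-1, 0).

Step 2 — invert Sigma. det(Sigma) = 19·2 - (1)² = 37.
  Sigma^{-1} = (1/det) · [[d, -b], [-b, a]] = [[0.0541, -0.027],
 [-0.027, 0.5135]].

Step 3 — form the quadratic (x - mu)^T · Sigma^{-1} · (x - mu):
  Sigma^{-1} · (x - mu) = (-0.0541, 0.027).
  (x - mu)^T · [Sigma^{-1} · (x - mu)] = (-1)·(-0.0541) + (0)·(0.027) = 0.0541.

Step 4 — take square root: d = √(0.0541) ≈ 0.2325.

d(x, mu) = √(0.0541) ≈ 0.2325


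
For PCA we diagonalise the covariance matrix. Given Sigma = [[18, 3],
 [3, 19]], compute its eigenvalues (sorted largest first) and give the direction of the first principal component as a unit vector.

Step 1 — characteristic polynomial of 2×2 Sigma:
  det(Sigma - λI) = λ² - trace · λ + det = 0.
  trace = 18 + 19 = 37, det = 18·19 - (3)² = 333.
Step 2 — discriminant:
  Δ = trace² - 4·det = 1369 - 1332 = 37.
Step 3 — eigenvalues:
  λ = (trace ± √Δ)/2 = (37 ± 6.0828)/2,
  λ_1 = 21.5414,  λ_2 = 15.4586.

Step 4 — unit eigenvector for λ_1: solve (Sigma - λ_1 I)v = 0. First row:
  (18 - 21.5414)·v_x + (3)·v_y = 0, i.e. (-3.5414)·v_x + (3)·v_y = 0,
  so v ∝ (b, λ_1 - a) = (3, 3.5414) = u.
  ||u|| = √((3)² + (3.5414)²) = √(21.5414) ≈ 4.6413,
  v_1 = u/||u|| ≈ (0.6464, 0.763) (||v_1|| = 1).

λ_1 = 21.5414,  λ_2 = 15.4586;  v_1 ≈ (0.6464, 0.763)


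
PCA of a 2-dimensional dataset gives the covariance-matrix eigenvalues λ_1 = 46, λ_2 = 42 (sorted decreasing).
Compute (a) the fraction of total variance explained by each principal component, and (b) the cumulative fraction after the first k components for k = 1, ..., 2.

Step 1 — total variance = trace(Sigma) = Σ λ_i = 46 + 42 = 88.

Step 2 — fraction explained by component i = λ_i / Σ λ:
  PC1: 46/88 = 0.5227
  PC2: 42/88 = 0.4773

Step 3 — cumulative fraction after k components = (λ_1 + ... + λ_k) / Σ λ:
  k = 1: 46/88 = 0.5227
  k = 2: (46 + 42)/88 = 88/88 = 1

Summary (fraction, with percent):

explained: PC1 0.5227 (52.27%), PC2 0.4773 (47.73%);  cumulative: 0.5227, 1


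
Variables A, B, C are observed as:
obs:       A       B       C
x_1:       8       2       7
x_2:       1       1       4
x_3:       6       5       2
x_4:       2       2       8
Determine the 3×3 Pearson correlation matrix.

Step 1 — column means:
  mean(A) = (8 + 1 + 6 + 2) / 4 = 17/4 = 4.25
  mean(B) = (2 + 1 + 5 + 2) / 4 = 10/4 = 2.5
  mean(C) = (7 + 4 + 2 + 8) / 4 = 21/4 = 5.25

Step 2 — sample variances and covariances s[i,j] = (1/(n-1)) · Σ_k (x_{k,i} - mean_i) · (x_{k,j} - mean_j), with n-1 = 3:
  s[A,A] = ((3.75)·(3.75) + (-3.25)·(-3.25) + (1.75)·(1.75) + (-2.25)·(-2.25)) / 3 = 32.75/3 = 10.9167
  s[A,B] = ((3.75)·(-0.5) + (-3.25)·(-1.5) + (1.75)·(2.5) + (-2.25)·(-0.5)) / 3 = 8.5/3 = 2.8333
  s[A,C] = ((3.75)·(1.75) + (-3.25)·(-1.25) + (1.75)·(-3.25) + (-2.25)·(2.75)) / 3 = -1.25/3 = -0.4167
  s[B,B] = ((-0.5)·(-0.5) + (-1.5)·(-1.5) + (2.5)·(2.5) + (-0.5)·(-0.5)) / 3 = 9/3 = 3
  s[B,C] = ((-0.5)·(1.75) + (-1.5)·(-1.25) + (2.5)·(-3.25) + (-0.5)·(2.75)) / 3 = -8.5/3 = -2.8333
  s[C,C] = ((1.75)·(1.75) + (-1.25)·(-1.25) + (-3.25)·(-3.25) + (2.75)·(2.75)) / 3 = 22.75/3 = 7.5833
  Sample standard deviations s_i = √(s[i,i]):
  s(A) = √(10.9167) = 3.304
  s(B) = √(3) = 1.7321
  s(C) = √(7.5833) = 2.7538

Step 3 — r_{ij} = s_{ij} / (s_i · s_j):
  r[A,A] = 1 (diagonal).
  r[A,B] = 2.8333 / (3.304 · 1.7321) = 2.8333 / 5.7228 = 0.4951
  r[A,C] = -0.4167 / (3.304 · 2.7538) = -0.4167 / 9.0986 = -0.0458
  r[B,B] = 1 (diagonal).
  r[B,C] = -2.8333 / (1.7321 · 2.7538) = -2.8333 / 4.7697 = -0.594
  r[C,C] = 1 (diagonal).

R is symmetric with unit diagonal. Assembling:

R = [[1, 0.4951, -0.0458],
 [0.4951, 1, -0.594],
 [-0.0458, -0.594, 1]]


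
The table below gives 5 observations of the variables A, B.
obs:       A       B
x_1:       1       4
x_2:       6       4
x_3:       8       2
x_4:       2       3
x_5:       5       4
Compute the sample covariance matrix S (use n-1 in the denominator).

Step 1 — column means:
  mean(A) = (1 + 6 + 8 + 2 + 5) / 5 = 22/5 = 4.4
  mean(B) = (4 + 4 + 2 + 3 + 4) / 5 = 17/5 = 3.4

Step 2 — sample covariance S[i,j] = (1/(n-1)) · Σ_k (x_{k,i} - mean_i) · (x_{k,j} - mean_j), with n-1 = 4.
  S[A,A] = ((-3.4)·(-3.4) + (1.6)·(1.6) + (3.6)·(3.6) + (-2.4)·(-2.4) + (0.6)·(0.6)) / 4 = 33.2/4 = 8.3
  S[A,B] = ((-3.4)·(0.6) + (1.6)·(0.6) + (3.6)·(-1.4) + (-2.4)·(-0.4) + (0.6)·(0.6)) / 4 = -4.8/4 = -1.2
  S[B,B] = ((0.6)·(0.6) + (0.6)·(0.6) + (-1.4)·(-1.4) + (-0.4)·(-0.4) + (0.6)·(0.6)) / 4 = 3.2/4 = 0.8

S is symmetric (S[j,i] = S[i,j]). Assembling:

S = [[8.3, -1.2],
 [-1.2, 0.8]]


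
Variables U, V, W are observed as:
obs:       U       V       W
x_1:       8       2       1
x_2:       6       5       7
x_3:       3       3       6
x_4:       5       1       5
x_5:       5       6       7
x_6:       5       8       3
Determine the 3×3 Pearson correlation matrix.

Step 1 — column means:
  mean(U) = (8 + 6 + 3 + 5 + 5 + 5) / 6 = 32/6 = 5.3333
  mean(V) = (2 + 5 + 3 + 1 + 6 + 8) / 6 = 25/6 = 4.1667
  mean(W) = (1 + 7 + 6 + 5 + 7 + 3) / 6 = 29/6 = 4.8333

Step 2 — sample variances and covariances s[i,j] = (1/(n-1)) · Σ_k (x_{k,i} - mean_i) · (x_{k,j} - mean_j), with n-1 = 5:
  s[U,U] = ((2.6667)·(2.6667) + (0.6667)·(0.6667) + (-2.3333)·(-2.3333) + (-0.3333)·(-0.3333) + (-0.3333)·(-0.3333) + (-0.3333)·(-0.3333)) / 5 = 13.3333/5 = 2.6667
  s[U,V] = ((2.6667)·(-2.1667) + (0.6667)·(0.8333) + (-2.3333)·(-1.1667) + (-0.3333)·(-3.1667) + (-0.3333)·(1.8333) + (-0.3333)·(3.8333)) / 5 = -3.3333/5 = -0.6667
  s[U,W] = ((2.6667)·(-3.8333) + (0.6667)·(2.1667) + (-2.3333)·(1.1667) + (-0.3333)·(0.1667) + (-0.3333)·(2.1667) + (-0.3333)·(-1.8333)) / 5 = -11.6667/5 = -2.3333
  s[V,V] = ((-2.1667)·(-2.1667) + (0.8333)·(0.8333) + (-1.1667)·(-1.1667) + (-3.1667)·(-3.1667) + (1.8333)·(1.8333) + (3.8333)·(3.8333)) / 5 = 34.8333/5 = 6.9667
  s[V,W] = ((-2.1667)·(-3.8333) + (0.8333)·(2.1667) + (-1.1667)·(1.1667) + (-3.1667)·(0.1667) + (1.8333)·(2.1667) + (3.8333)·(-1.8333)) / 5 = 5.1667/5 = 1.0333
  s[W,W] = ((-3.8333)·(-3.8333) + (2.1667)·(2.1667) + (1.1667)·(1.1667) + (0.1667)·(0.1667) + (2.1667)·(2.1667) + (-1.8333)·(-1.8333)) / 5 = 28.8333/5 = 5.7667
  Sample standard deviations s_i = √(s[i,i]):
  s(U) = √(2.6667) = 1.633
  s(V) = √(6.9667) = 2.6394
  s(W) = √(5.7667) = 2.4014

Step 3 — r_{ij} = s_{ij} / (s_i · s_j):
  r[U,U] = 1 (diagonal).
  r[U,V] = -0.6667 / (1.633 · 2.6394) = -0.6667 / 4.3102 = -0.1547
  r[U,W] = -2.3333 / (1.633 · 2.4014) = -2.3333 / 3.9215 = -0.595
  r[V,V] = 1 (diagonal).
  r[V,W] = 1.0333 / (2.6394 · 2.4014) = 1.0333 / 6.3383 = 0.163
  r[W,W] = 1 (diagonal).

R is symmetric with unit diagonal. Assembling:

R = [[1, -0.1547, -0.595],
 [-0.1547, 1, 0.163],
 [-0.595, 0.163, 1]]


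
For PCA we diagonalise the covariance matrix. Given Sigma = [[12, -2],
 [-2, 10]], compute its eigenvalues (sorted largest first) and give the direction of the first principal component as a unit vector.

Step 1 — characteristic polynomial of 2×2 Sigma:
  det(Sigma - λI) = λ² - trace · λ + det = 0.
  trace = 12 + 10 = 22, det = 12·10 - (-2)² = 116.
Step 2 — discriminant:
  Δ = trace² - 4·det = 484 - 464 = 20.
Step 3 — eigenvalues:
  λ = (trace ± √Δ)/2 = (22 ± 4.4721)/2,
  λ_1 = 13.2361,  λ_2 = 8.7639.

Step 4 — unit eigenvector for λ_1: solve (Sigma - λ_1 I)v = 0. First row:
  (12 - 13.2361)·v_x + (-2)·v_y = 0, i.e. (-1.2361)·v_x + (-2)·v_y = 0,
  so v ∝ (b, λ_1 - a) = (-2, 1.2361); multiply by -1 so the first entry is positive: u = (2, -1.2361).
  ||u|| = √((2)² + (-1.2361)²) = √(5.5279) ≈ 2.3511,
  v_1 = u/||u|| ≈ (0.8507, -0.5257) (||v_1|| = 1).

λ_1 = 13.2361,  λ_2 = 8.7639;  v_1 ≈ (0.8507, -0.5257)


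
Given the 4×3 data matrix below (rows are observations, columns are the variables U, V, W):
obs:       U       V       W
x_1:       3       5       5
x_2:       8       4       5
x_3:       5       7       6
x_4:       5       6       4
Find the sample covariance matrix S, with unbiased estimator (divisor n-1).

Step 1 — column means:
  mean(U) = (3 + 8 + 5 + 5) / 4 = 21/4 = 5.25
  mean(V) = (5 + 4 + 7 + 6) / 4 = 22/4 = 5.5
  mean(W) = (5 + 5 + 6 + 4) / 4 = 20/4 = 5

Step 2 — sample covariance S[i,j] = (1/(n-1)) · Σ_k (x_{k,i} - mean_i) · (x_{k,j} - mean_j), with n-1 = 3.
  S[U,U] = ((-2.25)·(-2.25) + (2.75)·(2.75) + (-0.25)·(-0.25) + (-0.25)·(-0.25)) / 3 = 12.75/3 = 4.25
  S[U,V] = ((-2.25)·(-0.5) + (2.75)·(-1.5) + (-0.25)·(1.5) + (-0.25)·(0.5)) / 3 = -3.5/3 = -1.1667
  S[U,W] = ((-2.25)·(0) + (2.75)·(0) + (-0.25)·(1) + (-0.25)·(-1)) / 3 = 0/3 = 0
  S[V,V] = ((-0.5)·(-0.5) + (-1.5)·(-1.5) + (1.5)·(1.5) + (0.5)·(0.5)) / 3 = 5/3 = 1.6667
  S[V,W] = ((-0.5)·(0) + (-1.5)·(0) + (1.5)·(1) + (0.5)·(-1)) / 3 = 1/3 = 0.3333
  S[W,W] = ((0)·(0) + (0)·(0) + (1)·(1) + (-1)·(-1)) / 3 = 2/3 = 0.6667

S is symmetric (S[j,i] = S[i,j]). Assembling:

S = [[4.25, -1.1667, 0],
 [-1.1667, 1.6667, 0.3333],
 [0, 0.3333, 0.6667]]


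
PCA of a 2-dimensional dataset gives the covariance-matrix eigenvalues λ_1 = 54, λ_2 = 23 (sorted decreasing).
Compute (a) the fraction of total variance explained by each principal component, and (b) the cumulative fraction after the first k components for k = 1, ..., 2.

Step 1 — total variance = trace(Sigma) = Σ λ_i = 54 + 23 = 77.

Step 2 — fraction explained by component i = λ_i / Σ λ:
  PC1: 54/77 = 0.7013
  PC2: 23/77 = 0.2987

Step 3 — cumulative fraction after k components = (λ_1 + ... + λ_k) / Σ λ:
  k = 1: 54/77 = 0.7013
  k = 2: (54 + 23)/77 = 77/77 = 1

Summary (fraction, with percent):

explained: PC1 0.7013 (70.13%), PC2 0.2987 (29.87%);  cumulative: 0.7013, 1


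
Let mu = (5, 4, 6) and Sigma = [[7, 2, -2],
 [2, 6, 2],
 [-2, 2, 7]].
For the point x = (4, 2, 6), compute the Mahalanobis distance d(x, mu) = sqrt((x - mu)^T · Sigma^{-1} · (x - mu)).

Step 1 — centre the observation: (x - mu) = (-1, -2, 0).

Step 2 — invert Sigma (cofactor / det for 3×3, or solve directly):
  Sigma^{-1} = [[0.1919, -0.0909, 0.0808],
 [-0.0909, 0.2273, -0.0909],
 [0.0808, -0.0909, 0.1919]].

Step 3 — form the quadratic (x - mu)^T · Sigma^{-1} · (x - mu):
  Sigma^{-1} · (x - mu) = (-0.0101, -0.3636, 0.101).
  (x - mu)^T · [Sigma^{-1} · (x - mu)] = (-1)·(-0.0101) + (-2)·(-0.3636) + (0)·(0.101) = 0.7374.

Step 4 — take square root: d = √(0.7374) ≈ 0.8587.

d(x, mu) = √(0.7374) ≈ 0.8587


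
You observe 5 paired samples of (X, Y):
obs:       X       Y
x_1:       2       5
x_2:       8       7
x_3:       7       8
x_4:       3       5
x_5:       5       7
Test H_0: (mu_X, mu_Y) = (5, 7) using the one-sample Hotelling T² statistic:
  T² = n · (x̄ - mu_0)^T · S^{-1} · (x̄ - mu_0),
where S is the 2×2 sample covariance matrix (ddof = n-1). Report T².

Step 1 — sample mean vector:
  mean(X) = (2 + 8 + 7 + 3 + 5) / 5 = 25/5 = 5
  mean(Y) = (5 + 7 + 8 + 5 + 7) / 5 = 32/5 = 6.4
  x̄ = (5, 6.4),  deviation x̄ - mu_0 = (5, 6.4) - (5, 7) = (0, -0.6).

Step 2 — sample covariance matrix, S[i,j] = (1/(n-1)) · Σ_k (x_{k,i} - mean_i) · (x_{k,j} - mean_j), divisor n-1 = 4:
  S[X,X] = ((-3)·(-3) + (3)·(3) + (2)·(2) + (-2)·(-2) + (0)·(0)) / 4 = 26/4 = 6.5
  S[X,Y] = ((-3)·(-1.4) + (3)·(0.6) + (2)·(1.6) + (-2)·(-1.4) + (0)·(0.6)) / 4 = 12/4 = 3
  S[Y,Y] = ((-1.4)·(-1.4) + (0.6)·(0.6) + (1.6)·(1.6) + (-1.4)·(-1.4) + (0.6)·(0.6)) / 4 = 7.2/4 = 1.8
  S = [[6.5, 3],
 [3, 1.8]].

Step 3 — invert S. det(S) = 6.5·1.8 - (3)² = 2.7.
  S^{-1} = (1/det) · [[d, -b], [-b, a]] = [[0.6667, -1.1111],
 [-1.1111, 2.4074]].

Step 4 — quadratic form (x̄ - mu_0)^T · S^{-1} · (x̄ - mu_0):
  S^{-1} · (x̄ - mu_0) = (0.6667, -1.4444),
  (x̄ - mu_0)^T · [...] = (0)·(0.6667) + (-0.6)·(-1.4444) = 0.8667.

Step 5 — scale by n: T² = 5 · 0.8667 = 4.3333.

T² ≈ 4.3333


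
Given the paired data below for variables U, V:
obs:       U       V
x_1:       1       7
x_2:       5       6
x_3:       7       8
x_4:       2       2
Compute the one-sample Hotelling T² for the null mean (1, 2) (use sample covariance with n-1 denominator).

Step 1 — sample mean vector:
  mean(U) = (1 + 5 + 7 + 2) / 4 = 15/4 = 3.75
  mean(V) = (7 + 6 + 8 + 2) / 4 = 23/4 = 5.75
  x̄ = (3.75, 5.75),  deviation x̄ - mu_0 = (3.75, 5.75) - (1, 2) = (2.75, 3.75).

Step 2 — sample covariance matrix, S[i,j] = (1/(n-1)) · Σ_k (x_{k,i} - mean_i) · (x_{k,j} - mean_j), divisor n-1 = 3:
  S[U,U] = ((-2.75)·(-2.75) + (1.25)·(1.25) + (3.25)·(3.25) + (-1.75)·(-1.75)) / 3 = 22.75/3 = 7.5833
  S[U,V] = ((-2.75)·(1.25) + (1.25)·(0.25) + (3.25)·(2.25) + (-1.75)·(-3.75)) / 3 = 10.75/3 = 3.5833
  S[V,V] = ((1.25)·(1.25) + (0.25)·(0.25) + (2.25)·(2.25) + (-3.75)·(-3.75)) / 3 = 20.75/3 = 6.9167
  S = [[7.5833, 3.5833],
 [3.5833, 6.9167]].

Step 3 — invert S. det(S) = 7.5833·6.9167 - (3.5833)² = 39.6111.
  S^{-1} = (1/det) · [[d, -b], [-b, a]] = [[0.1746, -0.0905],
 [-0.0905, 0.1914]].

Step 4 — quadratic form (x̄ - mu_0)^T · S^{-1} · (x̄ - mu_0):
  S^{-1} · (x̄ - mu_0) = (0.141, 0.4691),
  (x̄ - mu_0)^T · [...] = (2.75)·(0.141) + (3.75)·(0.4691) = 2.1469.

Step 5 — scale by n: T² = 4 · 2.1469 = 8.5877.

T² ≈ 8.5877


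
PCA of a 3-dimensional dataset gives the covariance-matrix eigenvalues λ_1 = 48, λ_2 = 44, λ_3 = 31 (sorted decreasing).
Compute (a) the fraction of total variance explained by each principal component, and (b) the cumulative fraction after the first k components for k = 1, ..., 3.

Step 1 — total variance = trace(Sigma) = Σ λ_i = 48 + 44 + 31 = 123.

Step 2 — fraction explained by component i = λ_i / Σ λ:
  PC1: 48/123 = 0.3902
  PC2: 44/123 = 0.3577
  PC3: 31/123 = 0.252

Step 3 — cumulative fraction after k components = (λ_1 + ... + λ_k) / Σ λ:
  k = 1: 48/123 = 0.3902
  k = 2: (48 + 44)/123 = 92/123 = 0.748
  k = 3: (48 + 44 + 31)/123 = 123/123 = 1

Summary (fraction, with percent):

explained: PC1 0.3902 (39.02%), PC2 0.3577 (35.77%), PC3 0.252 (25.2%);  cumulative: 0.3902, 0.748, 1


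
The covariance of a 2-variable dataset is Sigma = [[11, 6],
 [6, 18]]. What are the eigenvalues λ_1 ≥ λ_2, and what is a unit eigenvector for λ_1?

Step 1 — characteristic polynomial of 2×2 Sigma:
  det(Sigma - λI) = λ² - trace · λ + det = 0.
  trace = 11 + 18 = 29, det = 11·18 - (6)² = 162.
Step 2 — discriminant:
  Δ = trace² - 4·det = 841 - 648 = 193.
Step 3 — eigenvalues:
  λ = (trace ± √Δ)/2 = (29 ± 13.8924)/2,
  λ_1 = 21.4462,  λ_2 = 7.5538.

Step 4 — unit eigenvector for λ_1: solve (Sigma - λ_1 I)v = 0. First row:
  (11 - 21.4462)·v_x + (6)·v_y = 0, i.e. (-10.4462)·v_x + (6)·v_y = 0,
  so v ∝ (b, λ_1 - a) = (6, 10.4462) = u.
  ||u|| = √((6)² + (10.4462)²) = √(145.1236) ≈ 12.0467,
  v_1 = u/||u|| ≈ (0.4981, 0.8671) (||v_1|| = 1).

λ_1 = 21.4462,  λ_2 = 7.5538;  v_1 ≈ (0.4981, 0.8671)
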